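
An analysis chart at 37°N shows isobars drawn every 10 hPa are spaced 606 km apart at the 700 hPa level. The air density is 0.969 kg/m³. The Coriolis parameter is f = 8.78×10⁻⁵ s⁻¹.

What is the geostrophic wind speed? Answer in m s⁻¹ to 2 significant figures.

19 m s⁻¹

Pressure gradient: |∂P/∂n| = 1000 Pa / 606000 m = 1.65×10⁻³ Pa/m
Geostrophic balance (pressure-gradient force = Coriolis force):
V_g = (1/(fρ)) |∂P/∂n| = 1.65×10⁻³ / (8.78×10⁻⁵ × 0.969) = 19.4 m/s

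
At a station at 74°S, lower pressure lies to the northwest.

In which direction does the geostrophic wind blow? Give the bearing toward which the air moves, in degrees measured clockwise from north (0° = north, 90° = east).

The pressure-gradient force points toward the northwest (bearing 315°).
Geostrophic balance: in the Southern Hemisphere the Coriolis force deflects motion to the left, so the geostrophic wind blows 90° to the left of the pressure-gradient force (low pressure on the right).
Rotating 315° by 90° counterclockwise gives 225° — the wind blows toward the southwest.

225°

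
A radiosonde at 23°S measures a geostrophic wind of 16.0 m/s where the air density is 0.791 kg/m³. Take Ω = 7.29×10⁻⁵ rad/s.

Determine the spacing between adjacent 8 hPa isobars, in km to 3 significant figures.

Coriolis parameter at 23°S:
f = 2Ω sin φ = 2 × 7.29×10⁻⁵ × sin 23° = 5.70×10⁻⁵ s⁻¹
Geostrophic balance rearranged: |∂P/∂n| = f ρ V_g
|∂P/∂n| = 5.70×10⁻⁵ × 0.791 × 16.0 = 7.21×10⁻⁴ Pa/m
Isobar spacing: Δn = ΔP/|∂P/∂n| = 800 Pa / 7.21×10⁻⁴ Pa/m = 1109578 m ≈ 1110 km

1110 km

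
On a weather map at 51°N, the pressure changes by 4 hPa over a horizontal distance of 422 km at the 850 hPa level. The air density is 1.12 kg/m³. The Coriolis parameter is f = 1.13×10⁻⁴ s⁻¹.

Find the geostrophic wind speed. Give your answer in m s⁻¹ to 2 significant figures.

Pressure gradient: |∂P/∂n| = 400 Pa / 422000 m = 9.48×10⁻⁴ Pa/m
Geostrophic balance (pressure-gradient force = Coriolis force):
V_g = (1/(fρ)) |∂P/∂n| = 9.48×10⁻⁴ / (1.13×10⁻⁴ × 1.12) = 7.49 m/s

7.5 m s⁻¹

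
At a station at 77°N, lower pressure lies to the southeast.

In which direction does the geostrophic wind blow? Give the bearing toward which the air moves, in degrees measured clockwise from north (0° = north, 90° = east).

The pressure-gradient force points toward the southeast (bearing 135°).
Geostrophic balance: in the Northern Hemisphere the Coriolis force deflects motion to the right, so the geostrophic wind blows 90° to the right of the pressure-gradient force (low pressure on the left).
Rotating 135° by 90° clockwise gives 225° — the wind blows toward the southwest.

225°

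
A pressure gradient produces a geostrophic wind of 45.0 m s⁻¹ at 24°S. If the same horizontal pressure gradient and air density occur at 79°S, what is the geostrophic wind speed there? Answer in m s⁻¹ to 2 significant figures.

19 m s⁻¹

With the same pressure gradient and density, V_g ∝ 1/f ∝ 1/sin φ.
V₂ = V₁ · sin φ₁ / sin φ₂ = 45.0 × sin 24° / sin 79°
V₂ = 45.0 × 0.4067/0.9816 = 19 m s⁻¹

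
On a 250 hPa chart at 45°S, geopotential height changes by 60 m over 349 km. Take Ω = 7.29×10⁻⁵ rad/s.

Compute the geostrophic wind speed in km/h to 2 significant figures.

59 km/h

Coriolis parameter at 45°S:
f = 2Ω sin φ = 2 × 7.29×10⁻⁵ × sin 45° = 1.03×10⁻⁴ s⁻¹
Height gradient: |∂Z/∂n| = 60 m / 349000 m = 1.72×10⁻⁴
On a pressure surface, geostrophic balance gives V_g = (g/f)|∂Z/∂n|:
V_g = 9.81 × 1.72×10⁻⁴ / 1.03×10⁻⁴ = 16.4 m/s
Converting: 16.4 m/s × 3.6 = 59 km/h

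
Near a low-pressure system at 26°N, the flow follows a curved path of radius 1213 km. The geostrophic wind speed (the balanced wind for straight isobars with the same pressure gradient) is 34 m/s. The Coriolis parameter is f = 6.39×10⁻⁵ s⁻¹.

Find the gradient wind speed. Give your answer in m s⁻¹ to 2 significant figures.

Around a low, centrifugal force acts outward with Coriolis, so pressure-gradient force balances both:
(1/ρ)|∂P/∂n| = fV + V²/R  →  V² + fR·V − fR·V_g = 0
With fR = 6.39×10⁻⁵ × 1213×10³ m = 77.5 m/s:
V = [−fR + √((fR)² + 4 fR V_g)]/2 = [−77.5 + √(77.5² + 4×77.5×34)]/2 = 25.6 m/s
Subgeostrophic (V < V_g = 34 m/s), as expected around a low.

26 m s⁻¹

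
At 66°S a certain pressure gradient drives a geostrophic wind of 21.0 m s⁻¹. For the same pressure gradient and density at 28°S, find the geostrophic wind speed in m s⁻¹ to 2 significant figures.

41 m s⁻¹

With the same pressure gradient and density, V_g ∝ 1/f ∝ 1/sin φ.
V₂ = V₁ · sin φ₁ / sin φ₂ = 21.0 × sin 66° / sin 28°
V₂ = 21.0 × 0.9135/0.4695 = 41 m s⁻¹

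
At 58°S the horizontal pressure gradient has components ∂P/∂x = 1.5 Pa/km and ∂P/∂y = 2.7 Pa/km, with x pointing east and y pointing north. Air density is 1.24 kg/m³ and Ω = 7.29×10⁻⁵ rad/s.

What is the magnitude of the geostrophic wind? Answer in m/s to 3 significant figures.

Coriolis parameter at 58°S:
f = 2Ω sin φ = 2 × 7.29×10⁻⁵ × sin 58° = 1.24×10⁻⁴ s⁻¹
In the Southern Hemisphere f is negative: f = −1.24×10⁻⁴ s⁻¹.
Component geostrophic relations (x east, y north):
u_g = −(1/(fρ)) ∂P/∂y,  v_g = (1/(fρ)) ∂P/∂x
u_g = −(2.7×10⁻³)/(−1.24×10⁻⁴ × 1.24) = 17.6 m/s;  v_g = (1.5×10⁻³)/(−1.24×10⁻⁴ × 1.24) = −9.78 m/s
|V_g| = √(u_g² + v_g²) = 20.1 m/s

20.1 m/s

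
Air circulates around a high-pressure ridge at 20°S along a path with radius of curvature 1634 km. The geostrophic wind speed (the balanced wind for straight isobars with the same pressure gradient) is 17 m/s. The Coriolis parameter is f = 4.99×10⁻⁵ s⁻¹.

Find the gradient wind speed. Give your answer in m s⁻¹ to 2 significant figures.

Around a high, pressure-gradient force acts outward with centrifugal, so Coriolis balances both:
fV = (1/ρ)|∂P/∂n| + V²/R  →  V² − fR·V + fR·V_g = 0
With fR = 4.99×10⁻⁵ × 1634×10³ m = 81.5 m/s:
V = [fR − √((fR)² − 4 fR V_g)]/2 = [81.5 − √(81.5² − 4×81.5×17)]/2 = 24.2 m/s
Supergeostrophic (V > V_g = 17 m/s), as expected around a high.

24 m s⁻¹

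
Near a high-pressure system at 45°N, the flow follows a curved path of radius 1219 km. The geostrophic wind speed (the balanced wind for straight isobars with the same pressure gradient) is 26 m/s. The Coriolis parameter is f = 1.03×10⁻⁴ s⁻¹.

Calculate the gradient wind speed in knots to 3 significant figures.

71.5 knots

Around a high, pressure-gradient force acts outward with centrifugal, so Coriolis balances both:
fV = (1/ρ)|∂P/∂n| + V²/R  →  V² − fR·V + fR·V_g = 0
With fR = 1.03×10⁻⁴ × 1219×10³ m = 126 m/s:
V = [fR − √((fR)² − 4 fR V_g)]/2 = [126 − √(126² − 4×126×26)]/2 = 36.8 m/s
Supergeostrophic (V > V_g = 26 m/s), as expected around a high.
Converting: 36.8 m/s × 1.944 = 71.5 knots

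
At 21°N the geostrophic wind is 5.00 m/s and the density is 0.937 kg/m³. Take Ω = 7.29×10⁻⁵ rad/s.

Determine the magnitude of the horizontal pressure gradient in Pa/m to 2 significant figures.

Coriolis parameter at 21°N:
f = 2Ω sin φ = 2 × 7.29×10⁻⁵ × sin 21° = 5.23×10⁻⁵ s⁻¹
Geostrophic balance rearranged: |∂P/∂n| = f ρ V_g
|∂P/∂n| = 5.23×10⁻⁵ × 0.937 × 5.00 = 2.45×10⁻⁴ Pa/m

2.4×10⁻⁴ Pa/m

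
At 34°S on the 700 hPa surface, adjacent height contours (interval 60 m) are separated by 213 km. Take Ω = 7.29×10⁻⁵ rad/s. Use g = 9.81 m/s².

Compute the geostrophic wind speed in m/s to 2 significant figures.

34 m/s

Coriolis parameter at 34°S:
f = 2Ω sin φ = 2 × 7.29×10⁻⁵ × sin 34° = 8.15×10⁻⁵ s⁻¹
Height gradient: |∂Z/∂n| = 60 m / 213000 m = 2.82×10⁻⁴
On a pressure surface, geostrophic balance gives V_g = (g/f)|∂Z/∂n|:
V_g = 9.81 × 2.82×10⁻⁴ / 8.15×10⁻⁵ = 33.9 m/s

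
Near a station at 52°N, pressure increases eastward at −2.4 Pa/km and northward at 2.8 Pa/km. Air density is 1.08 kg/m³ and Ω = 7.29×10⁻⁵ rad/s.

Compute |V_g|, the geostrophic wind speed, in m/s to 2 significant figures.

Coriolis parameter at 52°N:
f = 2Ω sin φ = 2 × 7.29×10⁻⁵ × sin 52° = 1.15×10⁻⁴ s⁻¹
Component geostrophic relations (x east, y north):
u_g = −(1/(fρ)) ∂P/∂y,  v_g = (1/(fρ)) ∂P/∂x
u_g = −(2.8×10⁻³)/(1.15×10⁻⁴ × 1.08) = −22.6 m/s;  v_g = (−2.4×10⁻³)/(1.15×10⁻⁴ × 1.08) = −19.3 m/s
|V_g| = √(u_g² + v_g²) = 29.7 m/s

30 m/s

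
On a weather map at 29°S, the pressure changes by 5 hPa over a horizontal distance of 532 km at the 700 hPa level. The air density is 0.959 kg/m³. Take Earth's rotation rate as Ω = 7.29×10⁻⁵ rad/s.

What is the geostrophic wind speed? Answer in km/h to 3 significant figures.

49.9 km/h

Coriolis parameter at 29°S:
f = 2Ω sin φ = 2 × 7.29×10⁻⁵ × sin 29° = 7.07×10⁻⁵ s⁻¹
Pressure gradient: |∂P/∂n| = 500 Pa / 532000 m = 9.40×10⁻⁴ Pa/m
Geostrophic balance (pressure-gradient force = Coriolis force):
V_g = (1/(fρ)) |∂P/∂n| = 9.40×10⁻⁴ / (7.07×10⁻⁵ × 0.959) = 13.9 m/s
Converting: 13.9 m/s × 3.6 = 49.9 km/h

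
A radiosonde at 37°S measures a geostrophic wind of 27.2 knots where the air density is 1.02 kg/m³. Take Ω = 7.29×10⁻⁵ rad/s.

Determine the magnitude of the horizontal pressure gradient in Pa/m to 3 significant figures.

1.25×10⁻³ Pa/m

Coriolis parameter at 37°S:
f = 2Ω sin φ = 2 × 7.29×10⁻⁵ × sin 37° = 8.77×10⁻⁵ s⁻¹
Wind speed in SI: 27.2 knots = 14.0 m/s
Geostrophic balance rearranged: |∂P/∂n| = f ρ V_g
|∂P/∂n| = 8.77×10⁻⁵ × 1.02 × 14.0 = 1.25×10⁻³ Pa/m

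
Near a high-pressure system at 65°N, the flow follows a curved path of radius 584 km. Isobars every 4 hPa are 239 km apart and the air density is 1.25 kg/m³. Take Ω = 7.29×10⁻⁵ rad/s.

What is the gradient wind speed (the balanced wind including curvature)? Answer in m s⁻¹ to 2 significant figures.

12 m s⁻¹

Coriolis parameter at 65°N:
f = 2Ω sin φ = 2 × 7.29×10⁻⁵ × sin 65° = 1.32×10⁻⁴ s⁻¹
Pressure gradient: |∂P/∂n| = 400 Pa / 239000 m = 1.67×10⁻³ Pa/m
Geostrophic speed: V_g = |∂P/∂n|/(fρ) = 1.67×10⁻³/(1.32×10⁻⁴ × 1.25) = 10.1 m/s
Around a high, pressure-gradient force acts outward with centrifugal, so Coriolis balances both:
fV = (1/ρ)|∂P/∂n| + V²/R  →  V² − fR·V + fR·V_g = 0
With fR = 1.32×10⁻⁴ × 584×10³ m = 77.2 m/s:
V = [fR − √((fR)² − 4 fR V_g)]/2 = [77.2 − √(77.2² − 4×77.2×10.1)]/2 = 12 m/s
Supergeostrophic (V > V_g = 10.1 m/s), as expected around a high.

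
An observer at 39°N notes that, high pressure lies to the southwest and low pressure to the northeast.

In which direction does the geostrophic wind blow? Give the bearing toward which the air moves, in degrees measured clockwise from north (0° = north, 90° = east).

The pressure-gradient force points toward the northeast (bearing 045°).
Geostrophic balance: in the Northern Hemisphere the Coriolis force deflects motion to the right, so the geostrophic wind blows 90° to the right of the pressure-gradient force (low pressure on the left).
Rotating 045° by 90° clockwise gives 135° — the wind blows toward the southeast.

135°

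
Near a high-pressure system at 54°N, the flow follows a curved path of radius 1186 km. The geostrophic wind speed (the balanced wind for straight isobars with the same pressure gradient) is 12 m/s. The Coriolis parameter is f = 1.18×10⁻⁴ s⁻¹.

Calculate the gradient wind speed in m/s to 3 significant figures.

13.3 m/s

Around a high, pressure-gradient force acts outward with centrifugal, so Coriolis balances both:
fV = (1/ρ)|∂P/∂n| + V²/R  →  V² − fR·V + fR·V_g = 0
With fR = 1.18×10⁻⁴ × 1186×10³ m = 140 m/s:
V = [fR − √((fR)² − 4 fR V_g)]/2 = [140 − √(140² − 4×140×12)]/2 = 13.3 m/s
Supergeostrophic (V > V_g = 12 m/s), as expected around a high.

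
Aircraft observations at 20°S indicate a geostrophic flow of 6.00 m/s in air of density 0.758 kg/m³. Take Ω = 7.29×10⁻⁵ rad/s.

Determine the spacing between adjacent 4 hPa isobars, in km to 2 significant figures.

1800 km

Coriolis parameter at 20°S:
f = 2Ω sin φ = 2 × 7.29×10⁻⁵ × sin 20° = 4.99×10⁻⁵ s⁻¹
Geostrophic balance rearranged: |∂P/∂n| = f ρ V_g
|∂P/∂n| = 4.99×10⁻⁵ × 0.758 × 6.00 = 2.27×10⁻⁴ Pa/m
Isobar spacing: Δn = ΔP/|∂P/∂n| = 400 Pa / 2.27×10⁻⁴ Pa/m = 1763723 m ≈ 1800 km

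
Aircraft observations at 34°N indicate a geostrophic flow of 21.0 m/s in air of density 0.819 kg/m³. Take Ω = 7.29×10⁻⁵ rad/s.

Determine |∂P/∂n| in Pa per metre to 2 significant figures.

Coriolis parameter at 34°N:
f = 2Ω sin φ = 2 × 7.29×10⁻⁵ × sin 34° = 8.15×10⁻⁵ s⁻¹
Geostrophic balance rearranged: |∂P/∂n| = f ρ V_g
|∂P/∂n| = 8.15×10⁻⁵ × 0.819 × 21.0 = 1.40×10⁻³ Pa/m

1.4×10⁻³ Pa/m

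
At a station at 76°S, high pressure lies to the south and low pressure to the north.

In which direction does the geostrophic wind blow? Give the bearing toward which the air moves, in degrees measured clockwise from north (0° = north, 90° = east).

270°

The pressure-gradient force points toward the north (bearing 000°).
Geostrophic balance: in the Southern Hemisphere the Coriolis force deflects motion to the left, so the geostrophic wind blows 90° to the left of the pressure-gradient force (low pressure on the right).
Rotating 000° by 90° counterclockwise gives 270° — the wind blows toward the west.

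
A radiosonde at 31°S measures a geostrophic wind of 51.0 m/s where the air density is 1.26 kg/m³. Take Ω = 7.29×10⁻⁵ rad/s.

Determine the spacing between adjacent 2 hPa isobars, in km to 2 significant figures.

41 km

Coriolis parameter at 31°S:
f = 2Ω sin φ = 2 × 7.29×10⁻⁵ × sin 31° = 7.51×10⁻⁵ s⁻¹
Geostrophic balance rearranged: |∂P/∂n| = f ρ V_g
|∂P/∂n| = 7.51×10⁻⁵ × 1.26 × 51.0 = 4.83×10⁻³ Pa/m
Isobar spacing: Δn = ΔP/|∂P/∂n| = 200 Pa / 4.83×10⁻³ Pa/m = 41447 m ≈ 41 km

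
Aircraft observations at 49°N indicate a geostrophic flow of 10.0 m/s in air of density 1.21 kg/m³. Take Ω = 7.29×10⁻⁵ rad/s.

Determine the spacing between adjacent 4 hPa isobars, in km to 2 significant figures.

300 km

Coriolis parameter at 49°N:
f = 2Ω sin φ = 2 × 7.29×10⁻⁵ × sin 49° = 1.10×10⁻⁴ s⁻¹
Geostrophic balance rearranged: |∂P/∂n| = f ρ V_g
|∂P/∂n| = 1.10×10⁻⁴ × 1.21 × 10.0 = 1.33×10⁻³ Pa/m
Isobar spacing: Δn = ΔP/|∂P/∂n| = 400 Pa / 1.33×10⁻³ Pa/m = 300426 m ≈ 300 km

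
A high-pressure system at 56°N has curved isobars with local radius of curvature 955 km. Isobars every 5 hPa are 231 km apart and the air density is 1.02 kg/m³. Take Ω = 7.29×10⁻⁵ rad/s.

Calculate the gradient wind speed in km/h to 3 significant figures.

77.7 km/h

Coriolis parameter at 56°N:
f = 2Ω sin φ = 2 × 7.29×10⁻⁵ × sin 56° = 1.21×10⁻⁴ s⁻¹
Pressure gradient: |∂P/∂n| = 500 Pa / 231000 m = 2.16×10⁻³ Pa/m
Geostrophic speed: V_g = |∂P/∂n|/(fρ) = 2.16×10⁻³/(1.21×10⁻⁴ × 1.02) = 17.6 m/s
Around a high, pressure-gradient force acts outward with centrifugal, so Coriolis balances both:
fV = (1/ρ)|∂P/∂n| + V²/R  →  V² − fR·V + fR·V_g = 0
With fR = 1.21×10⁻⁴ × 955×10³ m = 115 m/s:
V = [fR − √((fR)² − 4 fR V_g)]/2 = [115 − √(115² − 4×115×17.6)]/2 = 21.6 m/s
Supergeostrophic (V > V_g = 17.6 m/s), as expected around a high.
Converting: 21.6 m/s × 3.6 = 77.7 km/h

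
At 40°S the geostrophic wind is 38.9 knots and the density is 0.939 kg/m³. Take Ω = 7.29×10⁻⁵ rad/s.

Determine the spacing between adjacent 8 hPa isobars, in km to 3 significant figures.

Coriolis parameter at 40°S:
f = 2Ω sin φ = 2 × 7.29×10⁻⁵ × sin 40° = 9.37×10⁻⁵ s⁻¹
Wind speed in SI: 38.9 knots = 20.0 m/s
Geostrophic balance rearranged: |∂P/∂n| = f ρ V_g
|∂P/∂n| = 9.37×10⁻⁵ × 0.939 × 20.0 = 1.76×10⁻³ Pa/m
Isobar spacing: Δn = ΔP/|∂P/∂n| = 800 Pa / 1.76×10⁻³ Pa/m = 454267 m ≈ 454 km

454 km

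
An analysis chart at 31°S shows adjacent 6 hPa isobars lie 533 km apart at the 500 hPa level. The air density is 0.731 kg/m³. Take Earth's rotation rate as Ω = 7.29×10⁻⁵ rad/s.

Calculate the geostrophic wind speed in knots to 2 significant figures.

Coriolis parameter at 31°S:
f = 2Ω sin φ = 2 × 7.29×10⁻⁵ × sin 31° = 7.51×10⁻⁵ s⁻¹
Pressure gradient: |∂P/∂n| = 600 Pa / 533000 m = 1.13×10⁻³ Pa/m
Geostrophic balance (pressure-gradient force = Coriolis force):
V_g = (1/(fρ)) |∂P/∂n| = 1.13×10⁻³ / (7.51×10⁻⁵ × 0.731) = 20.5 m/s
Converting: 20.5 m/s × 1.944 = 40 knots

40 knots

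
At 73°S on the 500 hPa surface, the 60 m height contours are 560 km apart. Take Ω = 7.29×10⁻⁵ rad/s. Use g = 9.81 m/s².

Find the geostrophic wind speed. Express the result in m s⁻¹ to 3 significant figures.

Coriolis parameter at 73°S:
f = 2Ω sin φ = 2 × 7.29×10⁻⁵ × sin 73° = 1.39×10⁻⁴ s⁻¹
Height gradient: |∂Z/∂n| = 60 m / 560000 m = 1.07×10⁻⁴
On a pressure surface, geostrophic balance gives V_g = (g/f)|∂Z/∂n|:
V_g = 9.81 × 1.07×10⁻⁴ / 1.39×10⁻⁴ = 7.54 m/s

7.54 m s⁻¹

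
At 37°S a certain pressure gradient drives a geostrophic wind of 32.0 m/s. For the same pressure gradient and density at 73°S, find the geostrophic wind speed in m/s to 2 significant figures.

With the same pressure gradient and density, V_g ∝ 1/f ∝ 1/sin φ.
V₂ = V₁ · sin φ₁ / sin φ₂ = 32.0 × sin 37° / sin 73°
V₂ = 32.0 × 0.6018/0.9563 = 20 m/s

20 m/s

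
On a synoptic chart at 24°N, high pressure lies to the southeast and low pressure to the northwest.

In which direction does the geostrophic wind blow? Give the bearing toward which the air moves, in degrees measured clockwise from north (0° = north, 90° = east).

045°

The pressure-gradient force points toward the northwest (bearing 315°).
Geostrophic balance: in the Northern Hemisphere the Coriolis force deflects motion to the right, so the geostrophic wind blows 90° to the right of the pressure-gradient force (low pressure on the left).
Rotating 315° by 90° clockwise gives 045° — the wind blows toward the northeast.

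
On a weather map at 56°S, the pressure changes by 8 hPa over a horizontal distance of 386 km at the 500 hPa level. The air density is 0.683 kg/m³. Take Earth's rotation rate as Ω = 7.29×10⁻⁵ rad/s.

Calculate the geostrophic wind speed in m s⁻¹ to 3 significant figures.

Coriolis parameter at 56°S:
f = 2Ω sin φ = 2 × 7.29×10⁻⁵ × sin 56° = 1.21×10⁻⁴ s⁻¹
Pressure gradient: |∂P/∂n| = 800 Pa / 386000 m = 2.07×10⁻³ Pa/m
Geostrophic balance (pressure-gradient force = Coriolis force):
V_g = (1/(fρ)) |∂P/∂n| = 2.07×10⁻³ / (1.21×10⁻⁴ × 0.683) = 25.1 m/s

25.1 m s⁻¹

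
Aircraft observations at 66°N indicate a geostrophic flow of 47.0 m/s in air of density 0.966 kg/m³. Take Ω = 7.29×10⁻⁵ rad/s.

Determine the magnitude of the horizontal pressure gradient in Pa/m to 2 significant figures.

Coriolis parameter at 66°N:
f = 2Ω sin φ = 2 × 7.29×10⁻⁵ × sin 66° = 1.33×10⁻⁴ s⁻¹
Geostrophic balance rearranged: |∂P/∂n| = f ρ V_g
|∂P/∂n| = 1.33×10⁻⁴ × 0.966 × 47.0 = 6.05×10⁻³ Pa/m

6.0×10⁻³ Pa/m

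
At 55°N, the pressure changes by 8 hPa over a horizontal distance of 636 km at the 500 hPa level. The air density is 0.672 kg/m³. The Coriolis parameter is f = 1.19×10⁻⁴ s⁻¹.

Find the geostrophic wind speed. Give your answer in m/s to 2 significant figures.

16 m/s

Pressure gradient: |∂P/∂n| = 800 Pa / 636000 m = 1.26×10⁻³ Pa/m
Geostrophic balance (pressure-gradient force = Coriolis force):
V_g = (1/(fρ)) |∂P/∂n| = 1.26×10⁻³ / (1.19×10⁻⁴ × 0.672) = 15.7 m/s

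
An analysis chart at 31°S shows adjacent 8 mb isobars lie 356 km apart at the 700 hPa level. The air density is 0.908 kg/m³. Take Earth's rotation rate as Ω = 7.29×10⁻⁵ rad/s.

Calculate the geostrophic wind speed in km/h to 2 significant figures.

120 km/h

Coriolis parameter at 31°S:
f = 2Ω sin φ = 2 × 7.29×10⁻⁵ × sin 31° = 7.51×10⁻⁵ s⁻¹
Pressure gradient: |∂P/∂n| = 800 Pa / 356000 m = 2.25×10⁻³ Pa/m
Geostrophic balance (pressure-gradient force = Coriolis force):
V_g = (1/(fρ)) |∂P/∂n| = 2.25×10⁻³ / (7.51×10⁻⁵ × 0.908) = 33.0 m/s
Converting: 33.0 m/s × 3.6 = 120 km/h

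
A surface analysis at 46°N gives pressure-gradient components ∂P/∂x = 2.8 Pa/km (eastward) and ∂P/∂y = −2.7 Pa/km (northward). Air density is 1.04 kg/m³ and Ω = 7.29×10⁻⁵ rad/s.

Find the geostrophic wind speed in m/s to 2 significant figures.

Coriolis parameter at 46°N:
f = 2Ω sin φ = 2 × 7.29×10⁻⁵ × sin 46° = 1.05×10⁻⁴ s⁻¹
Component geostrophic relations (x east, y north):
u_g = −(1/(fρ)) ∂P/∂y,  v_g = (1/(fρ)) ∂P/∂x
u_g = −(−2.7×10⁻³)/(1.05×10⁻⁴ × 1.04) = 24.8 m/s;  v_g = (2.8×10⁻³)/(1.05×10⁻⁴ × 1.04) = 25.7 m/s
|V_g| = √(u_g² + v_g²) = 35.7 m/s

36 m/s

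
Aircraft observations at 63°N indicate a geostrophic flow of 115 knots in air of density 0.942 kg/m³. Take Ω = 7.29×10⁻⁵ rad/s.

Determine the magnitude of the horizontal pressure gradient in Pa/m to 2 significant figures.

Coriolis parameter at 63°N:
f = 2Ω sin φ = 2 × 7.29×10⁻⁵ × sin 63° = 1.30×10⁻⁴ s⁻¹
Wind speed in SI: 115 knots = 59.2 m/s
Geostrophic balance rearranged: |∂P/∂n| = f ρ V_g
|∂P/∂n| = 1.30×10⁻⁴ × 0.942 × 59.2 = 7.24×10⁻³ Pa/m

7.2×10⁻³ Pa/m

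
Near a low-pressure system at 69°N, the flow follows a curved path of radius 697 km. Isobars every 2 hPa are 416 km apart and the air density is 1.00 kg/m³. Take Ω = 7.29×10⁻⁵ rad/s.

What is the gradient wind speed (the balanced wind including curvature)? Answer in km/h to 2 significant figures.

12 km/h

Coriolis parameter at 69°N:
f = 2Ω sin φ = 2 × 7.29×10⁻⁵ × sin 69° = 1.36×10⁻⁴ s⁻¹
Pressure gradient: |∂P/∂n| = 200 Pa / 416000 m = 4.81×10⁻⁴ Pa/m
Geostrophic speed: V_g = |∂P/∂n|/(fρ) = 4.81×10⁻⁴/(1.36×10⁻⁴ × 1.00) = 3.53 m/s
Around a low, centrifugal force acts outward with Coriolis, so pressure-gradient force balances both:
(1/ρ)|∂P/∂n| = fV + V²/R  →  V² + fR·V − fR·V_g = 0
With fR = 1.36×10⁻⁴ × 697×10³ m = 94.9 m/s:
V = [−fR + √((fR)² + 4 fR V_g)]/2 = [−94.9 + √(94.9² + 4×94.9×3.53)]/2 = 3.41 m/s
Subgeostrophic (V < V_g = 3.53 m/s), as expected around a low.
Converting: 3.41 m/s × 3.6 = 12 km/h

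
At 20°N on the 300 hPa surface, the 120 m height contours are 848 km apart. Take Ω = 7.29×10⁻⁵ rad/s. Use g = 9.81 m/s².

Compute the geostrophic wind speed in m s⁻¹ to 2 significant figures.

28 m s⁻¹

Coriolis parameter at 20°N:
f = 2Ω sin φ = 2 × 7.29×10⁻⁵ × sin 20° = 4.99×10⁻⁵ s⁻¹
Height gradient: |∂Z/∂n| = 120 m / 848000 m = 1.42×10⁻⁴
On a pressure surface, geostrophic balance gives V_g = (g/f)|∂Z/∂n|:
V_g = 9.81 × 1.42×10⁻⁴ / 4.99×10⁻⁵ = 27.8 m/s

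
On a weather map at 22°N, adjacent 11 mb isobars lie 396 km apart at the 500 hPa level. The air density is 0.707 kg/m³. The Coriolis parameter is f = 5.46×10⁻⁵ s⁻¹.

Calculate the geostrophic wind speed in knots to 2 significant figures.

140 knots

Pressure gradient: |∂P/∂n| = 1100 Pa / 396000 m = 2.78×10⁻³ Pa/m
Geostrophic balance (pressure-gradient force = Coriolis force):
V_g = (1/(fρ)) |∂P/∂n| = 2.78×10⁻³ / (5.46×10⁻⁵ × 0.707) = 72.0 m/s
Converting: 72.0 m/s × 1.944 = 140 knots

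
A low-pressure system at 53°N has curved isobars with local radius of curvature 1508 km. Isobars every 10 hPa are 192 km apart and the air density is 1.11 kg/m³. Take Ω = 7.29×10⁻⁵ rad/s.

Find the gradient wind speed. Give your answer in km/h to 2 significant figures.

120 km/h

Coriolis parameter at 53°N:
f = 2Ω sin φ = 2 × 7.29×10⁻⁵ × sin 53° = 1.16×10⁻⁴ s⁻¹
Pressure gradient: |∂P/∂n| = 1000 Pa / 192000 m = 5.21×10⁻³ Pa/m
Geostrophic speed: V_g = |∂P/∂n|/(fρ) = 5.21×10⁻³/(1.16×10⁻⁴ × 1.11) = 40.3 m/s
Around a low, centrifugal force acts outward with Coriolis, so pressure-gradient force balances both:
(1/ρ)|∂P/∂n| = fV + V²/R  →  V² + fR·V − fR·V_g = 0
With fR = 1.16×10⁻⁴ × 1508×10³ m = 176 m/s:
V = [−fR + √((fR)² + 4 fR V_g)]/2 = [−176 + √(176² + 4×176×40.3)]/2 = 33.8 m/s
Subgeostrophic (V < V_g = 40.3 m/s), as expected around a low.
Converting: 33.8 m/s × 3.6 = 120 km/h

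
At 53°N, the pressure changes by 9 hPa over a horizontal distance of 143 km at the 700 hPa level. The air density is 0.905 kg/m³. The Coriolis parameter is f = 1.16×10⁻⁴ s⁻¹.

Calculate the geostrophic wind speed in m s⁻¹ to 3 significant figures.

60.0 m s⁻¹

Pressure gradient: |∂P/∂n| = 900 Pa / 143000 m = 6.29×10⁻³ Pa/m
Geostrophic balance (pressure-gradient force = Coriolis force):
V_g = (1/(fρ)) |∂P/∂n| = 6.29×10⁻³ / (1.16×10⁻⁴ × 0.905) = 60.0 m/s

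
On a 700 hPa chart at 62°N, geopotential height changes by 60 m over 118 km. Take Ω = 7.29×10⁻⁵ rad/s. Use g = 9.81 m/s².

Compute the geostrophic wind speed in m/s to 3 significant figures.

Coriolis parameter at 62°N:
f = 2Ω sin φ = 2 × 7.29×10⁻⁵ × sin 62° = 1.29×10⁻⁴ s⁻¹
Height gradient: |∂Z/∂n| = 60 m / 118000 m = 5.08×10⁻⁴
On a pressure surface, geostrophic balance gives V_g = (g/f)|∂Z/∂n|:
V_g = 9.81 × 5.08×10⁻⁴ / 1.29×10⁻⁴ = 38.7 m/s

38.7 m/s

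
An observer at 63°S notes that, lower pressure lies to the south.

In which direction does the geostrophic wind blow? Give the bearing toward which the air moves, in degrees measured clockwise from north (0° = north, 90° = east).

The pressure-gradient force points toward the south (bearing 180°).
Geostrophic balance: in the Southern Hemisphere the Coriolis force deflects motion to the left, so the geostrophic wind blows 90° to the left of the pressure-gradient force (low pressure on the right).
Rotating 180° by 90° counterclockwise gives 090° — the wind blows toward the east.

090°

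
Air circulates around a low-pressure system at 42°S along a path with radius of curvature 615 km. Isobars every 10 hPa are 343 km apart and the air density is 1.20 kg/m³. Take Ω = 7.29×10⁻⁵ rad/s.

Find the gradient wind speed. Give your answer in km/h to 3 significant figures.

68.1 km/h

Coriolis parameter at 42°S:
f = 2Ω sin φ = 2 × 7.29×10⁻⁵ × sin 42° = 9.76×10⁻⁵ s⁻¹
Pressure gradient: |∂P/∂n| = 1000 Pa / 343000 m = 2.92×10⁻³ Pa/m
Geostrophic speed: V_g = |∂P/∂n|/(fρ) = 2.92×10⁻³/(9.76×10⁻⁵ × 1.20) = 24.9 m/s
Around a low, centrifugal force acts outward with Coriolis, so pressure-gradient force balances both:
(1/ρ)|∂P/∂n| = fV + V²/R  →  V² + fR·V − fR·V_g = 0
With fR = 9.76×10⁻⁵ × 615×10³ m = 60.0 m/s:
V = [−fR + √((fR)² + 4 fR V_g)]/2 = [−60.0 + √(60.0² + 4×60.0×24.9)]/2 = 18.9 m/s
Subgeostrophic (V < V_g = 24.9 m/s), as expected around a low.
Converting: 18.9 m/s × 3.6 = 68.1 km/h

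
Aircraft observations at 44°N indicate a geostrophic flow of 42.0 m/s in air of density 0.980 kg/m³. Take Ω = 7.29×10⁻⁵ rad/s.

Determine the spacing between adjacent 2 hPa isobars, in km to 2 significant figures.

Coriolis parameter at 44°N:
f = 2Ω sin φ = 2 × 7.29×10⁻⁵ × sin 44° = 1.01×10⁻⁴ s⁻¹
Geostrophic balance rearranged: |∂P/∂n| = f ρ V_g
|∂P/∂n| = 1.01×10⁻⁴ × 0.980 × 42.0 = 4.17×10⁻³ Pa/m
Isobar spacing: Δn = ΔP/|∂P/∂n| = 200 Pa / 4.17×10⁻³ Pa/m = 47976 m ≈ 48 km

48 km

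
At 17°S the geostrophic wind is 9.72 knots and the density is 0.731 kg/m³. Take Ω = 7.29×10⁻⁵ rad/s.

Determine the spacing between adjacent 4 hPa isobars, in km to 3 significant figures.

2570 km

Coriolis parameter at 17°S:
f = 2Ω sin φ = 2 × 7.29×10⁻⁵ × sin 17° = 4.26×10⁻⁵ s⁻¹
Wind speed in SI: 9.72 knots = 5.00 m/s
Geostrophic balance rearranged: |∂P/∂n| = f ρ V_g
|∂P/∂n| = 4.26×10⁻⁵ × 0.731 × 5.00 = 1.56×10⁻⁴ Pa/m
Isobar spacing: Δn = ΔP/|∂P/∂n| = 400 Pa / 1.56×10⁻⁴ Pa/m = 2567115 m ≈ 2570 km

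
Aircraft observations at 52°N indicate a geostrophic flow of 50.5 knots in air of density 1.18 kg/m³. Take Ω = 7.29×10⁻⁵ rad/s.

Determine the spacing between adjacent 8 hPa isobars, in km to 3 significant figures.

227 km

Coriolis parameter at 52°N:
f = 2Ω sin φ = 2 × 7.29×10⁻⁵ × sin 52° = 1.15×10⁻⁴ s⁻¹
Wind speed in SI: 50.5 knots = 26.0 m/s
Geostrophic balance rearranged: |∂P/∂n| = f ρ V_g
|∂P/∂n| = 1.15×10⁻⁴ × 1.18 × 26.0 = 3.52×10⁻³ Pa/m
Isobar spacing: Δn = ΔP/|∂P/∂n| = 800 Pa / 3.52×10⁻³ Pa/m = 227137 m ≈ 227 km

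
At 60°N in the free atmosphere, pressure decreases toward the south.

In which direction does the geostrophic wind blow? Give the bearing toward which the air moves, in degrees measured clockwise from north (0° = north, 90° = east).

The pressure-gradient force points toward the south (bearing 180°).
Geostrophic balance: in the Northern Hemisphere the Coriolis force deflects motion to the right, so the geostrophic wind blows 90° to the right of the pressure-gradient force (low pressure on the left).
Rotating 180° by 90° clockwise gives 270° — the wind blows toward the west.

270°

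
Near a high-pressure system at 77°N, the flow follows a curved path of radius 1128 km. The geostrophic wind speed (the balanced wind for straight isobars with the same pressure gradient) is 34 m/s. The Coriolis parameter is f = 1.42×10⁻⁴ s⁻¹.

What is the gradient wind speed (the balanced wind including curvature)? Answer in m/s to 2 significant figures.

49 m/s

Around a high, pressure-gradient force acts outward with centrifugal, so Coriolis balances both:
fV = (1/ρ)|∂P/∂n| + V²/R  →  V² − fR·V + fR·V_g = 0
With fR = 1.42×10⁻⁴ × 1128×10³ m = 160 m/s:
V = [fR − √((fR)² − 4 fR V_g)]/2 = [160 − √(160² − 4×160×34)]/2 = 49 m/s
Supergeostrophic (V > V_g = 34 m/s), as expected around a high.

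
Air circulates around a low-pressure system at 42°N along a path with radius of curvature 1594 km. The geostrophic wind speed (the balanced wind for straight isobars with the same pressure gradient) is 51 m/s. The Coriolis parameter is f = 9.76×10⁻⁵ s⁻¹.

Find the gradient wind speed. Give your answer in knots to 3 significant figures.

78.7 knots

Around a low, centrifugal force acts outward with Coriolis, so pressure-gradient force balances both:
(1/ρ)|∂P/∂n| = fV + V²/R  →  V² + fR·V − fR·V_g = 0
With fR = 9.76×10⁻⁵ × 1594×10³ m = 156 m/s:
V = [−fR + √((fR)² + 4 fR V_g)]/2 = [−156 + √(156² + 4×156×51)]/2 = 40.5 m/s
Subgeostrophic (V < V_g = 51 m/s), as expected around a low.
Converting: 40.5 m/s × 1.944 = 78.7 knots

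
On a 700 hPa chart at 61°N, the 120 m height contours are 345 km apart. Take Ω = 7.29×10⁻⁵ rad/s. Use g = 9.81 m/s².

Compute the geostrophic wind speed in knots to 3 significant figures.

Coriolis parameter at 61°N:
f = 2Ω sin φ = 2 × 7.29×10⁻⁵ × sin 61° = 1.28×10⁻⁴ s⁻¹
Height gradient: |∂Z/∂n| = 120 m / 345000 m = 3.48×10⁻⁴
On a pressure surface, geostrophic balance gives V_g = (g/f)|∂Z/∂n|:
V_g = 9.81 × 3.48×10⁻⁴ / 1.28×10⁻⁴ = 26.8 m/s
Converting: 26.8 m/s × 1.944 = 52.0 knots

52.0 knots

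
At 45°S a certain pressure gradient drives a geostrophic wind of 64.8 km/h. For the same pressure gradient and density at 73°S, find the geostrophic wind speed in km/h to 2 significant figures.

48 km/h

With the same pressure gradient and density, V_g ∝ 1/f ∝ 1/sin φ.
V₂ = V₁ · sin φ₁ / sin φ₂ = 64.8 × sin 45° / sin 73°
V₂ = 64.8 × 0.7071/0.9563 = 48 km/h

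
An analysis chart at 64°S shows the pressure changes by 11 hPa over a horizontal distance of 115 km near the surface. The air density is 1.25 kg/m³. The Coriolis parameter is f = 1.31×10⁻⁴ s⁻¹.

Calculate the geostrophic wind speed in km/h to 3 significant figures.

Pressure gradient: |∂P/∂n| = 1100 Pa / 115000 m = 9.57×10⁻³ Pa/m
Geostrophic balance (pressure-gradient force = Coriolis force):
V_g = (1/(fρ)) |∂P/∂n| = 9.57×10⁻³ / (1.31×10⁻⁴ × 1.25) = 58.4 m/s
Converting: 58.4 m/s × 3.6 = 210 km/h

210 km/h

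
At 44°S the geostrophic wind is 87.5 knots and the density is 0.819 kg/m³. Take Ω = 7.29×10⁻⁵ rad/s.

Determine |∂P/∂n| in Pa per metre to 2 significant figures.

3.7×10⁻³ Pa/m

Coriolis parameter at 44°S:
f = 2Ω sin φ = 2 × 7.29×10⁻⁵ × sin 44° = 1.01×10⁻⁴ s⁻¹
Wind speed in SI: 87.5 knots = 45.0 m/s
Geostrophic balance rearranged: |∂P/∂n| = f ρ V_g
|∂P/∂n| = 1.01×10⁻⁴ × 0.819 × 45.0 = 3.73×10⁻³ Pa/m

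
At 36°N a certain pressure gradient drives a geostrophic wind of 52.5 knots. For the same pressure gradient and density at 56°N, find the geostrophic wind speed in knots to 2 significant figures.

37 knots

With the same pressure gradient and density, V_g ∝ 1/f ∝ 1/sin φ.
V₂ = V₁ · sin φ₁ / sin φ₂ = 52.5 × sin 36° / sin 56°
V₂ = 52.5 × 0.5878/0.8290 = 37 knots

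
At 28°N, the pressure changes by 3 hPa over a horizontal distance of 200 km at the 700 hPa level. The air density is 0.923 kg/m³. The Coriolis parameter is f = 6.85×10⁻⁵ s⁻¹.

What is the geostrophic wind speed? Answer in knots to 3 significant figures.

Pressure gradient: |∂P/∂n| = 300 Pa / 200000 m = 1.50×10⁻³ Pa/m
Geostrophic balance (pressure-gradient force = Coriolis force):
V_g = (1/(fρ)) |∂P/∂n| = 1.50×10⁻³ / (6.85×10⁻⁵ × 0.923) = 23.7 m/s
Converting: 23.7 m/s × 1.944 = 46.1 knots

46.1 knots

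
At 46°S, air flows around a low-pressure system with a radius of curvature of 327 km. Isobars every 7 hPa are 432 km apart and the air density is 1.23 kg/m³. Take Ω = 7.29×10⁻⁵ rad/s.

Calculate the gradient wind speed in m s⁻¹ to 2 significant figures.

Coriolis parameter at 46°S:
f = 2Ω sin φ = 2 × 7.29×10⁻⁵ × sin 46° = 1.05×10⁻⁴ s⁻¹
Pressure gradient: |∂P/∂n| = 700 Pa / 432000 m = 1.62×10⁻³ Pa/m
Geostrophic speed: V_g = |∂P/∂n|/(fρ) = 1.62×10⁻³/(1.05×10⁻⁴ × 1.23) = 12.6 m/s
Around a low, centrifugal force acts outward with Coriolis, so pressure-gradient force balances both:
(1/ρ)|∂P/∂n| = fV + V²/R  →  V² + fR·V − fR·V_g = 0
With fR = 1.05×10⁻⁴ × 327×10³ m = 34.3 m/s:
V = [−fR + √((fR)² + 4 fR V_g)]/2 = [−34.3 + √(34.3² + 4×34.3×12.6)]/2 = 9.77 m/s
Subgeostrophic (V < V_g = 12.6 m/s), as expected around a low.

9.8 m s⁻¹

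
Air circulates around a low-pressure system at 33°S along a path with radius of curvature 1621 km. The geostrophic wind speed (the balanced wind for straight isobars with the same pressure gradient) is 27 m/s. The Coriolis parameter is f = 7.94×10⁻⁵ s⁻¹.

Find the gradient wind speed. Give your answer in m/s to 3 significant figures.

22.9 m/s

Around a low, centrifugal force acts outward with Coriolis, so pressure-gradient force balances both:
(1/ρ)|∂P/∂n| = fV + V²/R  →  V² + fR·V − fR·V_g = 0
With fR = 7.94×10⁻⁵ × 1621×10³ m = 129 m/s:
V = [−fR + √((fR)² + 4 fR V_g)]/2 = [−129 + √(129² + 4×129×27)]/2 = 22.9 m/s
Subgeostrophic (V < V_g = 27 m/s), as expected around a low.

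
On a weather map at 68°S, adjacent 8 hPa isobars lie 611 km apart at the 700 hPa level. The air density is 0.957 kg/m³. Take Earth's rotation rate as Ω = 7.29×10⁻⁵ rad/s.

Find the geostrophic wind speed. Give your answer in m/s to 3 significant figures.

Coriolis parameter at 68°S:
f = 2Ω sin φ = 2 × 7.29×10⁻⁵ × sin 68° = 1.35×10⁻⁴ s⁻¹
Pressure gradient: |∂P/∂n| = 800 Pa / 611000 m = 1.31×10⁻³ Pa/m
Geostrophic balance (pressure-gradient force = Coriolis force):
V_g = (1/(fρ)) |∂P/∂n| = 1.31×10⁻³ / (1.35×10⁻⁴ × 0.957) = 10.1 m/s

10.1 m/s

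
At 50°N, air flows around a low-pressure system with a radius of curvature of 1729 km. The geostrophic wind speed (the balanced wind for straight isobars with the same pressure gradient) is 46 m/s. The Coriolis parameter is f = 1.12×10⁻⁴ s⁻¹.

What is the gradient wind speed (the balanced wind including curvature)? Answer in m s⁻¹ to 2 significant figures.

38 m s⁻¹

Around a low, centrifugal force acts outward with Coriolis, so pressure-gradient force balances both:
(1/ρ)|∂P/∂n| = fV + V²/R  →  V² + fR·V − fR·V_g = 0
With fR = 1.12×10⁻⁴ × 1729×10³ m = 194 m/s:
V = [−fR + √((fR)² + 4 fR V_g)]/2 = [−194 + √(194² + 4×194×46)]/2 = 38.4 m/s
Subgeostrophic (V < V_g = 46 m/s), as expected around a low.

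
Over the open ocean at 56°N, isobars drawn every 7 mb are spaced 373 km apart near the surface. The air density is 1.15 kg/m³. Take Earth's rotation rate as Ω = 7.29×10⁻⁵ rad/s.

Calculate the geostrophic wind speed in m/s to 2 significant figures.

Coriolis parameter at 56°N:
f = 2Ω sin φ = 2 × 7.29×10⁻⁵ × sin 56° = 1.21×10⁻⁴ s⁻¹
Pressure gradient: |∂P/∂n| = 700 Pa / 373000 m = 1.88×10⁻³ Pa/m
Geostrophic balance (pressure-gradient force = Coriolis force):
V_g = (1/(fρ)) |∂P/∂n| = 1.88×10⁻³ / (1.21×10⁻⁴ × 1.15) = 13.5 m/s

14 m/s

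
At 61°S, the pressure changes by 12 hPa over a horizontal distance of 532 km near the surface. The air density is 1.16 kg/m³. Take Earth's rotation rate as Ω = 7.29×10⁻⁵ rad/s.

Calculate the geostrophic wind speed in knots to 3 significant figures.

29.6 knots

Coriolis parameter at 61°S:
f = 2Ω sin φ = 2 × 7.29×10⁻⁵ × sin 61° = 1.28×10⁻⁴ s⁻¹
Pressure gradient: |∂P/∂n| = 1200 Pa / 532000 m = 2.26×10⁻³ Pa/m
Geostrophic balance (pressure-gradient force = Coriolis force):
V_g = (1/(fρ)) |∂P/∂n| = 2.26×10⁻³ / (1.28×10⁻⁴ × 1.16) = 15.2 m/s
Converting: 15.2 m/s × 1.944 = 29.6 knots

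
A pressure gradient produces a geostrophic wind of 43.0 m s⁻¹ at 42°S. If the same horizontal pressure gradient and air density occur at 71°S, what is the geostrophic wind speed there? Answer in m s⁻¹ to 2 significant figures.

30 m s⁻¹

With the same pressure gradient and density, V_g ∝ 1/f ∝ 1/sin φ.
V₂ = V₁ · sin φ₁ / sin φ₂ = 43.0 × sin 42° / sin 71°
V₂ = 43.0 × 0.6691/0.9455 = 30 m s⁻¹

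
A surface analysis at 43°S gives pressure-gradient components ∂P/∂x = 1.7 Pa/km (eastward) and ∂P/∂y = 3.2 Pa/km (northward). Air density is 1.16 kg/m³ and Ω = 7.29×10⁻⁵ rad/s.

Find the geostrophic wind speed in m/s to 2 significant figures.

Coriolis parameter at 43°S:
f = 2Ω sin φ = 2 × 7.29×10⁻⁵ × sin 43° = 9.94×10⁻⁵ s⁻¹
In the Southern Hemisphere f is negative: f = −9.94×10⁻⁵ s⁻¹.
Component geostrophic relations (x east, y north):
u_g = −(1/(fρ)) ∂P/∂y,  v_g = (1/(fρ)) ∂P/∂x
u_g = −(3.2×10⁻³)/(−9.94×10⁻⁵ × 1.16) = 27.7 m/s;  v_g = (1.7×10⁻³)/(−9.94×10⁻⁵ × 1.16) = −14.7 m/s
|V_g| = √(u_g² + v_g²) = 31.4 m/s

31 m/s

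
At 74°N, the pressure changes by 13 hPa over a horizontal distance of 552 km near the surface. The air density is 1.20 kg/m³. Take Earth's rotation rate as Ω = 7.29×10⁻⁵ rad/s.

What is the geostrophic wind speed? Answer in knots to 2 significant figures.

27 knots

Coriolis parameter at 74°N:
f = 2Ω sin φ = 2 × 7.29×10⁻⁵ × sin 74° = 1.40×10⁻⁴ s⁻¹
Pressure gradient: |∂P/∂n| = 1300 Pa / 552000 m = 2.36×10⁻³ Pa/m
Geostrophic balance (pressure-gradient force = Coriolis force):
V_g = (1/(fρ)) |∂P/∂n| = 2.36×10⁻³ / (1.40×10⁻⁴ × 1.20) = 14.0 m/s
Converting: 14.0 m/s × 1.944 = 27 knots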